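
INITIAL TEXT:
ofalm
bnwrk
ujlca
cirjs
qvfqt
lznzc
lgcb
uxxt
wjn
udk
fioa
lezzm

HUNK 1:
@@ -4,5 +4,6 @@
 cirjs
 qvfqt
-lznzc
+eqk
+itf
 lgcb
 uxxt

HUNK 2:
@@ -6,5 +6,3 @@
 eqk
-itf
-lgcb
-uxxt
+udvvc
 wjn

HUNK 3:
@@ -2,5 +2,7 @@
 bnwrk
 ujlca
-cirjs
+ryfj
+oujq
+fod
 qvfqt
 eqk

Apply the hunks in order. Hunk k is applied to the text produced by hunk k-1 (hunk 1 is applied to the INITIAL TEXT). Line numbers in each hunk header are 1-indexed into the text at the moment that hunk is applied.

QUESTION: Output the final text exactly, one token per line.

Hunk 1: at line 4 remove [lznzc] add [eqk,itf] -> 13 lines: ofalm bnwrk ujlca cirjs qvfqt eqk itf lgcb uxxt wjn udk fioa lezzm
Hunk 2: at line 6 remove [itf,lgcb,uxxt] add [udvvc] -> 11 lines: ofalm bnwrk ujlca cirjs qvfqt eqk udvvc wjn udk fioa lezzm
Hunk 3: at line 2 remove [cirjs] add [ryfj,oujq,fod] -> 13 lines: ofalm bnwrk ujlca ryfj oujq fod qvfqt eqk udvvc wjn udk fioa lezzm

Answer: ofalm
bnwrk
ujlca
ryfj
oujq
fod
qvfqt
eqk
udvvc
wjn
udk
fioa
lezzm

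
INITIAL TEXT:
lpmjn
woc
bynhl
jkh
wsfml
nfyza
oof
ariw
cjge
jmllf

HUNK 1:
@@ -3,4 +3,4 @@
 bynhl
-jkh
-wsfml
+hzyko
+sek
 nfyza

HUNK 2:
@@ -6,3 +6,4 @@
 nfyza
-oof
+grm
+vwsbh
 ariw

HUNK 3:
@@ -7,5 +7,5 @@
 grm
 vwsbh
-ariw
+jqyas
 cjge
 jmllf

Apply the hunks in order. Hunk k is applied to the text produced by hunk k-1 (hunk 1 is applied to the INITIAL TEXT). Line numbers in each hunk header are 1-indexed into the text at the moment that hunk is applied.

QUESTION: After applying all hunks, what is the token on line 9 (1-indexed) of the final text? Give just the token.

Answer: jqyas

Derivation:
Hunk 1: at line 3 remove [jkh,wsfml] add [hzyko,sek] -> 10 lines: lpmjn woc bynhl hzyko sek nfyza oof ariw cjge jmllf
Hunk 2: at line 6 remove [oof] add [grm,vwsbh] -> 11 lines: lpmjn woc bynhl hzyko sek nfyza grm vwsbh ariw cjge jmllf
Hunk 3: at line 7 remove [ariw] add [jqyas] -> 11 lines: lpmjn woc bynhl hzyko sek nfyza grm vwsbh jqyas cjge jmllf
Final line 9: jqyas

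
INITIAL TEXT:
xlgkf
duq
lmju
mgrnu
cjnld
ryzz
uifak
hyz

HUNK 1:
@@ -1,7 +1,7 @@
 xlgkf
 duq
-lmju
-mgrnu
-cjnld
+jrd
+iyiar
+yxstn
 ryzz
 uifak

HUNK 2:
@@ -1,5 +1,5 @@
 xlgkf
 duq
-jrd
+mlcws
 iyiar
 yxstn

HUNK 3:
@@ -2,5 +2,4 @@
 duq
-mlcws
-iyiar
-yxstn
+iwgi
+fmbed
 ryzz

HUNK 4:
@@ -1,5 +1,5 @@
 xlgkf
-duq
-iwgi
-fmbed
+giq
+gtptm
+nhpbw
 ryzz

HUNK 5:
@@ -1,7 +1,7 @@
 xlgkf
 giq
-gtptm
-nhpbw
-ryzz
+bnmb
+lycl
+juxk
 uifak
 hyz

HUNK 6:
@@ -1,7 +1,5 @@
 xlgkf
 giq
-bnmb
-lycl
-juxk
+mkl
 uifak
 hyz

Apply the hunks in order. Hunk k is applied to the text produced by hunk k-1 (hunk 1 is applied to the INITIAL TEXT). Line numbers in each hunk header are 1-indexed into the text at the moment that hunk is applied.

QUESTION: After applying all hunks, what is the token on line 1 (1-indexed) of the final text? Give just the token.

Hunk 1: at line 1 remove [lmju,mgrnu,cjnld] add [jrd,iyiar,yxstn] -> 8 lines: xlgkf duq jrd iyiar yxstn ryzz uifak hyz
Hunk 2: at line 1 remove [jrd] add [mlcws] -> 8 lines: xlgkf duq mlcws iyiar yxstn ryzz uifak hyz
Hunk 3: at line 2 remove [mlcws,iyiar,yxstn] add [iwgi,fmbed] -> 7 lines: xlgkf duq iwgi fmbed ryzz uifak hyz
Hunk 4: at line 1 remove [duq,iwgi,fmbed] add [giq,gtptm,nhpbw] -> 7 lines: xlgkf giq gtptm nhpbw ryzz uifak hyz
Hunk 5: at line 1 remove [gtptm,nhpbw,ryzz] add [bnmb,lycl,juxk] -> 7 lines: xlgkf giq bnmb lycl juxk uifak hyz
Hunk 6: at line 1 remove [bnmb,lycl,juxk] add [mkl] -> 5 lines: xlgkf giq mkl uifak hyz
Final line 1: xlgkf

Answer: xlgkf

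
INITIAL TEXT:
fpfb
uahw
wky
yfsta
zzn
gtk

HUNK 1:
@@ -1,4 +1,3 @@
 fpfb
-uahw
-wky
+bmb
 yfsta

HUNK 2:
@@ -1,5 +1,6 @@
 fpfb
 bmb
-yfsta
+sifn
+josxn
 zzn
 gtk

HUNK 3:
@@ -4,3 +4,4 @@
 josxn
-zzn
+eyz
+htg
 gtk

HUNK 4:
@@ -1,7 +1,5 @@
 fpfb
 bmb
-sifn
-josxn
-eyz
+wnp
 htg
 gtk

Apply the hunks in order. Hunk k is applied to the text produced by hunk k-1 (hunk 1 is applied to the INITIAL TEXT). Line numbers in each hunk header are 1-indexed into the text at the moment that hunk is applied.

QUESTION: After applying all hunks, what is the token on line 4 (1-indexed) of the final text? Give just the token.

Answer: htg

Derivation:
Hunk 1: at line 1 remove [uahw,wky] add [bmb] -> 5 lines: fpfb bmb yfsta zzn gtk
Hunk 2: at line 1 remove [yfsta] add [sifn,josxn] -> 6 lines: fpfb bmb sifn josxn zzn gtk
Hunk 3: at line 4 remove [zzn] add [eyz,htg] -> 7 lines: fpfb bmb sifn josxn eyz htg gtk
Hunk 4: at line 1 remove [sifn,josxn,eyz] add [wnp] -> 5 lines: fpfb bmb wnp htg gtk
Final line 4: htg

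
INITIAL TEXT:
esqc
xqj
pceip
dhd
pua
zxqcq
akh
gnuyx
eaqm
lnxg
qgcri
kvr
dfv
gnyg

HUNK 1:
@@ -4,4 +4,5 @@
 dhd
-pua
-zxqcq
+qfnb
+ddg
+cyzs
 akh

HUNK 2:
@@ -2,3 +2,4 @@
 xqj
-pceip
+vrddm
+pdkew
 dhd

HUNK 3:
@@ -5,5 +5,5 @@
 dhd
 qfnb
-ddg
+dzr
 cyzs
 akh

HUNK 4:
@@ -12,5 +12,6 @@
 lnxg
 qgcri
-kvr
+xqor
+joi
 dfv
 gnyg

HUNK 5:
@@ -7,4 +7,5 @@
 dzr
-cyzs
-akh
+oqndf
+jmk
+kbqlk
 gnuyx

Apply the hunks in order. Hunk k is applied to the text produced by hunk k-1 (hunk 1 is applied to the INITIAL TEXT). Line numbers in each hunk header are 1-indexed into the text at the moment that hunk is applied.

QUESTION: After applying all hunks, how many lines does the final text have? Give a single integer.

Hunk 1: at line 4 remove [pua,zxqcq] add [qfnb,ddg,cyzs] -> 15 lines: esqc xqj pceip dhd qfnb ddg cyzs akh gnuyx eaqm lnxg qgcri kvr dfv gnyg
Hunk 2: at line 2 remove [pceip] add [vrddm,pdkew] -> 16 lines: esqc xqj vrddm pdkew dhd qfnb ddg cyzs akh gnuyx eaqm lnxg qgcri kvr dfv gnyg
Hunk 3: at line 5 remove [ddg] add [dzr] -> 16 lines: esqc xqj vrddm pdkew dhd qfnb dzr cyzs akh gnuyx eaqm lnxg qgcri kvr dfv gnyg
Hunk 4: at line 12 remove [kvr] add [xqor,joi] -> 17 lines: esqc xqj vrddm pdkew dhd qfnb dzr cyzs akh gnuyx eaqm lnxg qgcri xqor joi dfv gnyg
Hunk 5: at line 7 remove [cyzs,akh] add [oqndf,jmk,kbqlk] -> 18 lines: esqc xqj vrddm pdkew dhd qfnb dzr oqndf jmk kbqlk gnuyx eaqm lnxg qgcri xqor joi dfv gnyg
Final line count: 18

Answer: 18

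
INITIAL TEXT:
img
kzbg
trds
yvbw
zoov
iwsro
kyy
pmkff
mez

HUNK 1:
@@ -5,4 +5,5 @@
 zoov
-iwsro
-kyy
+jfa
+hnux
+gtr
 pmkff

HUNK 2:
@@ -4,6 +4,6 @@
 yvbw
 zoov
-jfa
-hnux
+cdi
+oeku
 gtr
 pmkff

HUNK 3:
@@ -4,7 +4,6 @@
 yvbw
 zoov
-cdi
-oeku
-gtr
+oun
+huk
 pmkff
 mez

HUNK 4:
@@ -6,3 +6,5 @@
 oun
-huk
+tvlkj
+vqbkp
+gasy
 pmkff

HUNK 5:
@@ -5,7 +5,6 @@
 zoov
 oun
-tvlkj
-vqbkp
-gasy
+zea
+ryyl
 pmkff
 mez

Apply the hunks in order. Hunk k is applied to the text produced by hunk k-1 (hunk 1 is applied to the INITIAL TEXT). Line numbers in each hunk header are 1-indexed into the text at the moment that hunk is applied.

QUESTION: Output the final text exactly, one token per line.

Hunk 1: at line 5 remove [iwsro,kyy] add [jfa,hnux,gtr] -> 10 lines: img kzbg trds yvbw zoov jfa hnux gtr pmkff mez
Hunk 2: at line 4 remove [jfa,hnux] add [cdi,oeku] -> 10 lines: img kzbg trds yvbw zoov cdi oeku gtr pmkff mez
Hunk 3: at line 4 remove [cdi,oeku,gtr] add [oun,huk] -> 9 lines: img kzbg trds yvbw zoov oun huk pmkff mez
Hunk 4: at line 6 remove [huk] add [tvlkj,vqbkp,gasy] -> 11 lines: img kzbg trds yvbw zoov oun tvlkj vqbkp gasy pmkff mez
Hunk 5: at line 5 remove [tvlkj,vqbkp,gasy] add [zea,ryyl] -> 10 lines: img kzbg trds yvbw zoov oun zea ryyl pmkff mez

Answer: img
kzbg
trds
yvbw
zoov
oun
zea
ryyl
pmkff
mez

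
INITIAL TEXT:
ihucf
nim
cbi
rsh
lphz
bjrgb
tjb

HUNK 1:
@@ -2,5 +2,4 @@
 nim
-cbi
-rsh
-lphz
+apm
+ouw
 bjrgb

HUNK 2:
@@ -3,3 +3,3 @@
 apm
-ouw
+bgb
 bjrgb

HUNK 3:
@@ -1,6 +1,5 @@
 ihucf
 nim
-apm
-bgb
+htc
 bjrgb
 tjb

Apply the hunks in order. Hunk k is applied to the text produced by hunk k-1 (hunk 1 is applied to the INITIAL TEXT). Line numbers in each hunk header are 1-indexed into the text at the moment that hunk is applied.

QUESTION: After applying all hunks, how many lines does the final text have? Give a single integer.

Hunk 1: at line 2 remove [cbi,rsh,lphz] add [apm,ouw] -> 6 lines: ihucf nim apm ouw bjrgb tjb
Hunk 2: at line 3 remove [ouw] add [bgb] -> 6 lines: ihucf nim apm bgb bjrgb tjb
Hunk 3: at line 1 remove [apm,bgb] add [htc] -> 5 lines: ihucf nim htc bjrgb tjb
Final line count: 5

Answer: 5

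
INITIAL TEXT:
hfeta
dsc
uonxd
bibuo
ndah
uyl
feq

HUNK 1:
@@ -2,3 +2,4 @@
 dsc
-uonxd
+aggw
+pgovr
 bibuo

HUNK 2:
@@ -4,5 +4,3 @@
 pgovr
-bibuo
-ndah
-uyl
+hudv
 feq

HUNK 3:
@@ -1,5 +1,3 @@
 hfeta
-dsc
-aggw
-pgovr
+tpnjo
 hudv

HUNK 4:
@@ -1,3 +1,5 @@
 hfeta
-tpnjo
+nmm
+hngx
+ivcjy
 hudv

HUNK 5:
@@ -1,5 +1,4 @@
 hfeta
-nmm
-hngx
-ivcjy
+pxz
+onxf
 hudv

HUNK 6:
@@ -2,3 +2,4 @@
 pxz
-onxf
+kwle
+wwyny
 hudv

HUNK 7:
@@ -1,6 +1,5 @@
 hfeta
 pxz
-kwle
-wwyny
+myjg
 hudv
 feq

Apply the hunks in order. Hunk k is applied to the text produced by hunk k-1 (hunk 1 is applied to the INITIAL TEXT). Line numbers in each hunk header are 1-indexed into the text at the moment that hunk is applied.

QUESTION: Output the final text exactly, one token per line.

Answer: hfeta
pxz
myjg
hudv
feq

Derivation:
Hunk 1: at line 2 remove [uonxd] add [aggw,pgovr] -> 8 lines: hfeta dsc aggw pgovr bibuo ndah uyl feq
Hunk 2: at line 4 remove [bibuo,ndah,uyl] add [hudv] -> 6 lines: hfeta dsc aggw pgovr hudv feq
Hunk 3: at line 1 remove [dsc,aggw,pgovr] add [tpnjo] -> 4 lines: hfeta tpnjo hudv feq
Hunk 4: at line 1 remove [tpnjo] add [nmm,hngx,ivcjy] -> 6 lines: hfeta nmm hngx ivcjy hudv feq
Hunk 5: at line 1 remove [nmm,hngx,ivcjy] add [pxz,onxf] -> 5 lines: hfeta pxz onxf hudv feq
Hunk 6: at line 2 remove [onxf] add [kwle,wwyny] -> 6 lines: hfeta pxz kwle wwyny hudv feq
Hunk 7: at line 1 remove [kwle,wwyny] add [myjg] -> 5 lines: hfeta pxz myjg hudv feq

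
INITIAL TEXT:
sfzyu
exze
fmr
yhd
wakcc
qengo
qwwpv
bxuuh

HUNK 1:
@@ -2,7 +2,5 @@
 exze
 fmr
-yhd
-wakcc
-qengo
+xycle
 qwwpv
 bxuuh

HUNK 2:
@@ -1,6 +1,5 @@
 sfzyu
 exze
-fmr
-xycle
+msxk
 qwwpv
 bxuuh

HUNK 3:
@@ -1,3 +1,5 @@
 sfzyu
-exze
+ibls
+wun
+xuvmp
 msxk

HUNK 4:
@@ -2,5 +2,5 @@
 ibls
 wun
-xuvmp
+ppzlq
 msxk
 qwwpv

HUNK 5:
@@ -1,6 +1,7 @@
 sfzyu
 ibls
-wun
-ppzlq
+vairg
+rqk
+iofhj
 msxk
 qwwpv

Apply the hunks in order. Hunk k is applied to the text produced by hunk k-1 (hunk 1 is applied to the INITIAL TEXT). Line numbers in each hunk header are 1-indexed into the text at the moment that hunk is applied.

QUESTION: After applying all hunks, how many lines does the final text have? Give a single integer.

Answer: 8

Derivation:
Hunk 1: at line 2 remove [yhd,wakcc,qengo] add [xycle] -> 6 lines: sfzyu exze fmr xycle qwwpv bxuuh
Hunk 2: at line 1 remove [fmr,xycle] add [msxk] -> 5 lines: sfzyu exze msxk qwwpv bxuuh
Hunk 3: at line 1 remove [exze] add [ibls,wun,xuvmp] -> 7 lines: sfzyu ibls wun xuvmp msxk qwwpv bxuuh
Hunk 4: at line 2 remove [xuvmp] add [ppzlq] -> 7 lines: sfzyu ibls wun ppzlq msxk qwwpv bxuuh
Hunk 5: at line 1 remove [wun,ppzlq] add [vairg,rqk,iofhj] -> 8 lines: sfzyu ibls vairg rqk iofhj msxk qwwpv bxuuh
Final line count: 8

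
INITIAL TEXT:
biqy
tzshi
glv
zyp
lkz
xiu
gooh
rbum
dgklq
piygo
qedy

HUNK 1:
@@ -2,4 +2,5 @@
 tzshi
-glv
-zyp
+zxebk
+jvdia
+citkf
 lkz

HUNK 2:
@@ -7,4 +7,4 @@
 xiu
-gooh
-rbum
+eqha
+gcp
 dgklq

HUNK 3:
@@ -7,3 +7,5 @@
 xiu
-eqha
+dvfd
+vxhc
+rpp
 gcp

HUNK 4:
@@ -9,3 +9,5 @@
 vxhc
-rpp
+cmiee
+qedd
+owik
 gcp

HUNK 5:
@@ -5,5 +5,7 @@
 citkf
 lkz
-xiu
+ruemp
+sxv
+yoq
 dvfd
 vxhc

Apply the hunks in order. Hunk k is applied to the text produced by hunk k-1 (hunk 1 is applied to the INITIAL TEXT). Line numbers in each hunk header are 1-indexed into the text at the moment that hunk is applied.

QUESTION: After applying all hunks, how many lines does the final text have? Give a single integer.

Answer: 18

Derivation:
Hunk 1: at line 2 remove [glv,zyp] add [zxebk,jvdia,citkf] -> 12 lines: biqy tzshi zxebk jvdia citkf lkz xiu gooh rbum dgklq piygo qedy
Hunk 2: at line 7 remove [gooh,rbum] add [eqha,gcp] -> 12 lines: biqy tzshi zxebk jvdia citkf lkz xiu eqha gcp dgklq piygo qedy
Hunk 3: at line 7 remove [eqha] add [dvfd,vxhc,rpp] -> 14 lines: biqy tzshi zxebk jvdia citkf lkz xiu dvfd vxhc rpp gcp dgklq piygo qedy
Hunk 4: at line 9 remove [rpp] add [cmiee,qedd,owik] -> 16 lines: biqy tzshi zxebk jvdia citkf lkz xiu dvfd vxhc cmiee qedd owik gcp dgklq piygo qedy
Hunk 5: at line 5 remove [xiu] add [ruemp,sxv,yoq] -> 18 lines: biqy tzshi zxebk jvdia citkf lkz ruemp sxv yoq dvfd vxhc cmiee qedd owik gcp dgklq piygo qedy
Final line count: 18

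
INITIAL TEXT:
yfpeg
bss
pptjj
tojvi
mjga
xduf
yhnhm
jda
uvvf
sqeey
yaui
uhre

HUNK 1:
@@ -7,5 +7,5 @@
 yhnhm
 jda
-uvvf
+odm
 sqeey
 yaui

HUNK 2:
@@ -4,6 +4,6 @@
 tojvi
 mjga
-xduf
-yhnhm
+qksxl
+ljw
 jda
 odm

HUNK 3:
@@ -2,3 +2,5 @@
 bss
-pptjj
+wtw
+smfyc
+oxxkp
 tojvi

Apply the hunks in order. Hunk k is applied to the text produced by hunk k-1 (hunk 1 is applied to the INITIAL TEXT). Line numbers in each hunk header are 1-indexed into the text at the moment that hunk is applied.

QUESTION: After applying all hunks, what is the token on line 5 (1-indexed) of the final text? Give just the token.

Answer: oxxkp

Derivation:
Hunk 1: at line 7 remove [uvvf] add [odm] -> 12 lines: yfpeg bss pptjj tojvi mjga xduf yhnhm jda odm sqeey yaui uhre
Hunk 2: at line 4 remove [xduf,yhnhm] add [qksxl,ljw] -> 12 lines: yfpeg bss pptjj tojvi mjga qksxl ljw jda odm sqeey yaui uhre
Hunk 3: at line 2 remove [pptjj] add [wtw,smfyc,oxxkp] -> 14 lines: yfpeg bss wtw smfyc oxxkp tojvi mjga qksxl ljw jda odm sqeey yaui uhre
Final line 5: oxxkp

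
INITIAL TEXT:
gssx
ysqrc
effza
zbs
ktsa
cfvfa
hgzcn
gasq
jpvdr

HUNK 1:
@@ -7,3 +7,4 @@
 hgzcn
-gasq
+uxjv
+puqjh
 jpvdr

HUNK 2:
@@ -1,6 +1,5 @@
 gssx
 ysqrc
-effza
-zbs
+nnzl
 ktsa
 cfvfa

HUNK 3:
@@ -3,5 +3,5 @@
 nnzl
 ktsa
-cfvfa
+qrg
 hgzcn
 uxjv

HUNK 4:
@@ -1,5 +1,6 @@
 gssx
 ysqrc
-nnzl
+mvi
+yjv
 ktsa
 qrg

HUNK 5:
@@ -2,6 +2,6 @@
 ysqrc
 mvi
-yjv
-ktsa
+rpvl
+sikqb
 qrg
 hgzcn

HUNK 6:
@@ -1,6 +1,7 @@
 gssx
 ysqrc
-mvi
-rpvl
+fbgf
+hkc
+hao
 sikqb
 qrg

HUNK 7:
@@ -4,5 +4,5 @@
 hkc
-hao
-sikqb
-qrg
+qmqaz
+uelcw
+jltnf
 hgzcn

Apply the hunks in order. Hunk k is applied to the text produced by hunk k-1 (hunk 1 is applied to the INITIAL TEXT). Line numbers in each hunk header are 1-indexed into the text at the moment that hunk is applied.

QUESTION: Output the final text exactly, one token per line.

Answer: gssx
ysqrc
fbgf
hkc
qmqaz
uelcw
jltnf
hgzcn
uxjv
puqjh
jpvdr

Derivation:
Hunk 1: at line 7 remove [gasq] add [uxjv,puqjh] -> 10 lines: gssx ysqrc effza zbs ktsa cfvfa hgzcn uxjv puqjh jpvdr
Hunk 2: at line 1 remove [effza,zbs] add [nnzl] -> 9 lines: gssx ysqrc nnzl ktsa cfvfa hgzcn uxjv puqjh jpvdr
Hunk 3: at line 3 remove [cfvfa] add [qrg] -> 9 lines: gssx ysqrc nnzl ktsa qrg hgzcn uxjv puqjh jpvdr
Hunk 4: at line 1 remove [nnzl] add [mvi,yjv] -> 10 lines: gssx ysqrc mvi yjv ktsa qrg hgzcn uxjv puqjh jpvdr
Hunk 5: at line 2 remove [yjv,ktsa] add [rpvl,sikqb] -> 10 lines: gssx ysqrc mvi rpvl sikqb qrg hgzcn uxjv puqjh jpvdr
Hunk 6: at line 1 remove [mvi,rpvl] add [fbgf,hkc,hao] -> 11 lines: gssx ysqrc fbgf hkc hao sikqb qrg hgzcn uxjv puqjh jpvdr
Hunk 7: at line 4 remove [hao,sikqb,qrg] add [qmqaz,uelcw,jltnf] -> 11 lines: gssx ysqrc fbgf hkc qmqaz uelcw jltnf hgzcn uxjv puqjh jpvdr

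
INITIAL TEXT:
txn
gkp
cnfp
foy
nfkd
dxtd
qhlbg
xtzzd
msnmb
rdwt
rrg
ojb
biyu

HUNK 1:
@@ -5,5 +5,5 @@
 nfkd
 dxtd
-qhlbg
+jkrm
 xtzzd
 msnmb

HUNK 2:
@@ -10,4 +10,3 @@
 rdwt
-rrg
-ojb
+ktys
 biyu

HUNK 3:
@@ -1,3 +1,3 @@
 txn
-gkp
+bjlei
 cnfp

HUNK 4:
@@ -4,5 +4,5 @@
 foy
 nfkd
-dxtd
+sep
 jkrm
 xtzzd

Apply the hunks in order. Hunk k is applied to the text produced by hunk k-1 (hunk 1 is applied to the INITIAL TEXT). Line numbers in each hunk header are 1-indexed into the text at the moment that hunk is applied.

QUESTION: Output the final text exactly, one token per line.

Hunk 1: at line 5 remove [qhlbg] add [jkrm] -> 13 lines: txn gkp cnfp foy nfkd dxtd jkrm xtzzd msnmb rdwt rrg ojb biyu
Hunk 2: at line 10 remove [rrg,ojb] add [ktys] -> 12 lines: txn gkp cnfp foy nfkd dxtd jkrm xtzzd msnmb rdwt ktys biyu
Hunk 3: at line 1 remove [gkp] add [bjlei] -> 12 lines: txn bjlei cnfp foy nfkd dxtd jkrm xtzzd msnmb rdwt ktys biyu
Hunk 4: at line 4 remove [dxtd] add [sep] -> 12 lines: txn bjlei cnfp foy nfkd sep jkrm xtzzd msnmb rdwt ktys biyu

Answer: txn
bjlei
cnfp
foy
nfkd
sep
jkrm
xtzzd
msnmb
rdwt
ktys
biyu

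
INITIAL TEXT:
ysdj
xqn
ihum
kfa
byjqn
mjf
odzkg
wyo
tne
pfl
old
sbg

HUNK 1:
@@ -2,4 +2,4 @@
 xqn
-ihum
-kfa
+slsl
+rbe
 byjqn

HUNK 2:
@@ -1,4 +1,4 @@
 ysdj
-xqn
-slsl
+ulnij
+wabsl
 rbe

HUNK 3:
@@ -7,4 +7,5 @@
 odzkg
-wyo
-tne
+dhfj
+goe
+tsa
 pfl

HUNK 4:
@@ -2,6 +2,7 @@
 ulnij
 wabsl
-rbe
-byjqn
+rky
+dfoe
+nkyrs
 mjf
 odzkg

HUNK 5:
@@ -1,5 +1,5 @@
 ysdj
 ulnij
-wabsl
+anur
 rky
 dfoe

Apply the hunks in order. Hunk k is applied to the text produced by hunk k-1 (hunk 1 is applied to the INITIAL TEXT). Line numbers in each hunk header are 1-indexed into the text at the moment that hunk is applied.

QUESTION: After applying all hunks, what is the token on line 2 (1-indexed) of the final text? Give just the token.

Hunk 1: at line 2 remove [ihum,kfa] add [slsl,rbe] -> 12 lines: ysdj xqn slsl rbe byjqn mjf odzkg wyo tne pfl old sbg
Hunk 2: at line 1 remove [xqn,slsl] add [ulnij,wabsl] -> 12 lines: ysdj ulnij wabsl rbe byjqn mjf odzkg wyo tne pfl old sbg
Hunk 3: at line 7 remove [wyo,tne] add [dhfj,goe,tsa] -> 13 lines: ysdj ulnij wabsl rbe byjqn mjf odzkg dhfj goe tsa pfl old sbg
Hunk 4: at line 2 remove [rbe,byjqn] add [rky,dfoe,nkyrs] -> 14 lines: ysdj ulnij wabsl rky dfoe nkyrs mjf odzkg dhfj goe tsa pfl old sbg
Hunk 5: at line 1 remove [wabsl] add [anur] -> 14 lines: ysdj ulnij anur rky dfoe nkyrs mjf odzkg dhfj goe tsa pfl old sbg
Final line 2: ulnij

Answer: ulnij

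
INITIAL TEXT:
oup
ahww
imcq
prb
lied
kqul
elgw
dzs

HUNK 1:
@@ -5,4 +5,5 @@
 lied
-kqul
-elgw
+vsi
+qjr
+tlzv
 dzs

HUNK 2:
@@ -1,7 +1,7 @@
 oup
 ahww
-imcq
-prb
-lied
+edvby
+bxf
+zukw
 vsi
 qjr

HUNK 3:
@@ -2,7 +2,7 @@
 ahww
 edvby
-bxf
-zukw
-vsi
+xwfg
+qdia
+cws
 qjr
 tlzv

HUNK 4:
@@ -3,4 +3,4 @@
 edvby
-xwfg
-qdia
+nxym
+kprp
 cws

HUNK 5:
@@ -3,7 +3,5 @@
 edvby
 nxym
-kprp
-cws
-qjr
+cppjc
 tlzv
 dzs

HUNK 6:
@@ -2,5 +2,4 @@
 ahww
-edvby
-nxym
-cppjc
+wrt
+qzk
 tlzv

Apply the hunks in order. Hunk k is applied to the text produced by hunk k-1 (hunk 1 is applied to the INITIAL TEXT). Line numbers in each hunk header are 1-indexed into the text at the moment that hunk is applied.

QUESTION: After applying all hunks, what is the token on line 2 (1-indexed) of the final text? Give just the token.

Answer: ahww

Derivation:
Hunk 1: at line 5 remove [kqul,elgw] add [vsi,qjr,tlzv] -> 9 lines: oup ahww imcq prb lied vsi qjr tlzv dzs
Hunk 2: at line 1 remove [imcq,prb,lied] add [edvby,bxf,zukw] -> 9 lines: oup ahww edvby bxf zukw vsi qjr tlzv dzs
Hunk 3: at line 2 remove [bxf,zukw,vsi] add [xwfg,qdia,cws] -> 9 lines: oup ahww edvby xwfg qdia cws qjr tlzv dzs
Hunk 4: at line 3 remove [xwfg,qdia] add [nxym,kprp] -> 9 lines: oup ahww edvby nxym kprp cws qjr tlzv dzs
Hunk 5: at line 3 remove [kprp,cws,qjr] add [cppjc] -> 7 lines: oup ahww edvby nxym cppjc tlzv dzs
Hunk 6: at line 2 remove [edvby,nxym,cppjc] add [wrt,qzk] -> 6 lines: oup ahww wrt qzk tlzv dzs
Final line 2: ahww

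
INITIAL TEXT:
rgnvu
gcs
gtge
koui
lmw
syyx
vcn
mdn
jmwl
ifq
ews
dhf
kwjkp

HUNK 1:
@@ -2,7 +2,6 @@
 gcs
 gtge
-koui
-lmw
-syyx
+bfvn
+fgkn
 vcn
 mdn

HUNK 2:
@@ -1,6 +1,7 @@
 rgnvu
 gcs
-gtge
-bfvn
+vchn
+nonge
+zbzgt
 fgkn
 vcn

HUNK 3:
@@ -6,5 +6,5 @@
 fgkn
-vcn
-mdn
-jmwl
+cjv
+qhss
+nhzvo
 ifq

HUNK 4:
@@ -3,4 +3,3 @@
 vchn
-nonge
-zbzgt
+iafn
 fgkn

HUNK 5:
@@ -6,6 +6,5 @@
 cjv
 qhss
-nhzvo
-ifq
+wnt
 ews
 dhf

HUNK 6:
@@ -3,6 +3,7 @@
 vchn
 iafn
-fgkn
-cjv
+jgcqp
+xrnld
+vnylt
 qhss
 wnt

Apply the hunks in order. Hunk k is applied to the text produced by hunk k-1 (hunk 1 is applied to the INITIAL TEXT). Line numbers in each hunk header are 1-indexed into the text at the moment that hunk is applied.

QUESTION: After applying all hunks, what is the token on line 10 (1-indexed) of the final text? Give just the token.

Answer: ews

Derivation:
Hunk 1: at line 2 remove [koui,lmw,syyx] add [bfvn,fgkn] -> 12 lines: rgnvu gcs gtge bfvn fgkn vcn mdn jmwl ifq ews dhf kwjkp
Hunk 2: at line 1 remove [gtge,bfvn] add [vchn,nonge,zbzgt] -> 13 lines: rgnvu gcs vchn nonge zbzgt fgkn vcn mdn jmwl ifq ews dhf kwjkp
Hunk 3: at line 6 remove [vcn,mdn,jmwl] add [cjv,qhss,nhzvo] -> 13 lines: rgnvu gcs vchn nonge zbzgt fgkn cjv qhss nhzvo ifq ews dhf kwjkp
Hunk 4: at line 3 remove [nonge,zbzgt] add [iafn] -> 12 lines: rgnvu gcs vchn iafn fgkn cjv qhss nhzvo ifq ews dhf kwjkp
Hunk 5: at line 6 remove [nhzvo,ifq] add [wnt] -> 11 lines: rgnvu gcs vchn iafn fgkn cjv qhss wnt ews dhf kwjkp
Hunk 6: at line 3 remove [fgkn,cjv] add [jgcqp,xrnld,vnylt] -> 12 lines: rgnvu gcs vchn iafn jgcqp xrnld vnylt qhss wnt ews dhf kwjkp
Final line 10: ews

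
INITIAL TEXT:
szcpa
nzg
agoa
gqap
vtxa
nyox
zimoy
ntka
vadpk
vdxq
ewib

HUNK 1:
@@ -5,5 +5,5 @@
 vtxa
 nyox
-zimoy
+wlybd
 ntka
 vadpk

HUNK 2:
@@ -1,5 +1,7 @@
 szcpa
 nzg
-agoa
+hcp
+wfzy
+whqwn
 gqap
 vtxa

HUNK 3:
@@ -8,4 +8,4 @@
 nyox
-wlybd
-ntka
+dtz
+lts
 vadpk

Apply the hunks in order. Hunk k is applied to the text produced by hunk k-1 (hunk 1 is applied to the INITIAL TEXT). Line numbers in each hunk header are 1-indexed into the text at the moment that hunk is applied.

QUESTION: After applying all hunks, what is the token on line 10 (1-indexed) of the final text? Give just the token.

Answer: lts

Derivation:
Hunk 1: at line 5 remove [zimoy] add [wlybd] -> 11 lines: szcpa nzg agoa gqap vtxa nyox wlybd ntka vadpk vdxq ewib
Hunk 2: at line 1 remove [agoa] add [hcp,wfzy,whqwn] -> 13 lines: szcpa nzg hcp wfzy whqwn gqap vtxa nyox wlybd ntka vadpk vdxq ewib
Hunk 3: at line 8 remove [wlybd,ntka] add [dtz,lts] -> 13 lines: szcpa nzg hcp wfzy whqwn gqap vtxa nyox dtz lts vadpk vdxq ewib
Final line 10: lts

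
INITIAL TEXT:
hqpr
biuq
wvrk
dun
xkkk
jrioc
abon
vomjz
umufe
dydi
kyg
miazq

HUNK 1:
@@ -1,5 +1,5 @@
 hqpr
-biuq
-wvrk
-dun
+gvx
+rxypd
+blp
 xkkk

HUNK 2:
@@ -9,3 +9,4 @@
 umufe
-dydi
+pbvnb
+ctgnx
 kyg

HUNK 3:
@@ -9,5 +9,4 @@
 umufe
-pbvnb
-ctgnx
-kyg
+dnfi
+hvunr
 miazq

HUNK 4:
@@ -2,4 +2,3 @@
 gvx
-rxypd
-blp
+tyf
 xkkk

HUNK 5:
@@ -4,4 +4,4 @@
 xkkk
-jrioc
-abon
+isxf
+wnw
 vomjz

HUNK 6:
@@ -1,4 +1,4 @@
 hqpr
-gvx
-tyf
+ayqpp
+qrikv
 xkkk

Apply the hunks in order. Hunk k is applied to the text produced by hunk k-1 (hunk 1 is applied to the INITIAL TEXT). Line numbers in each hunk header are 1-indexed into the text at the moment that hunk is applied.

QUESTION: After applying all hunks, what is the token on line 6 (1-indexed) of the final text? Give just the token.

Answer: wnw

Derivation:
Hunk 1: at line 1 remove [biuq,wvrk,dun] add [gvx,rxypd,blp] -> 12 lines: hqpr gvx rxypd blp xkkk jrioc abon vomjz umufe dydi kyg miazq
Hunk 2: at line 9 remove [dydi] add [pbvnb,ctgnx] -> 13 lines: hqpr gvx rxypd blp xkkk jrioc abon vomjz umufe pbvnb ctgnx kyg miazq
Hunk 3: at line 9 remove [pbvnb,ctgnx,kyg] add [dnfi,hvunr] -> 12 lines: hqpr gvx rxypd blp xkkk jrioc abon vomjz umufe dnfi hvunr miazq
Hunk 4: at line 2 remove [rxypd,blp] add [tyf] -> 11 lines: hqpr gvx tyf xkkk jrioc abon vomjz umufe dnfi hvunr miazq
Hunk 5: at line 4 remove [jrioc,abon] add [isxf,wnw] -> 11 lines: hqpr gvx tyf xkkk isxf wnw vomjz umufe dnfi hvunr miazq
Hunk 6: at line 1 remove [gvx,tyf] add [ayqpp,qrikv] -> 11 lines: hqpr ayqpp qrikv xkkk isxf wnw vomjz umufe dnfi hvunr miazq
Final line 6: wnw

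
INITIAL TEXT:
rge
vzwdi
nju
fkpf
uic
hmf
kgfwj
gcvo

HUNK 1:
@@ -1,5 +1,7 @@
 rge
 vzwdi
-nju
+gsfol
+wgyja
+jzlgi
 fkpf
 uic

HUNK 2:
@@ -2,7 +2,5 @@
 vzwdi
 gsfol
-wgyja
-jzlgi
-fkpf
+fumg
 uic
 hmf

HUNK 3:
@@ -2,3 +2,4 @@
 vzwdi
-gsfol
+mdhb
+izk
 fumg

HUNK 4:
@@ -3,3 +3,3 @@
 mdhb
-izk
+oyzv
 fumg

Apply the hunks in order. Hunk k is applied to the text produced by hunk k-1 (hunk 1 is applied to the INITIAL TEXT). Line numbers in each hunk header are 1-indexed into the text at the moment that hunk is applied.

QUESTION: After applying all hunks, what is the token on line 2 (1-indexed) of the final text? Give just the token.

Answer: vzwdi

Derivation:
Hunk 1: at line 1 remove [nju] add [gsfol,wgyja,jzlgi] -> 10 lines: rge vzwdi gsfol wgyja jzlgi fkpf uic hmf kgfwj gcvo
Hunk 2: at line 2 remove [wgyja,jzlgi,fkpf] add [fumg] -> 8 lines: rge vzwdi gsfol fumg uic hmf kgfwj gcvo
Hunk 3: at line 2 remove [gsfol] add [mdhb,izk] -> 9 lines: rge vzwdi mdhb izk fumg uic hmf kgfwj gcvo
Hunk 4: at line 3 remove [izk] add [oyzv] -> 9 lines: rge vzwdi mdhb oyzv fumg uic hmf kgfwj gcvo
Final line 2: vzwdi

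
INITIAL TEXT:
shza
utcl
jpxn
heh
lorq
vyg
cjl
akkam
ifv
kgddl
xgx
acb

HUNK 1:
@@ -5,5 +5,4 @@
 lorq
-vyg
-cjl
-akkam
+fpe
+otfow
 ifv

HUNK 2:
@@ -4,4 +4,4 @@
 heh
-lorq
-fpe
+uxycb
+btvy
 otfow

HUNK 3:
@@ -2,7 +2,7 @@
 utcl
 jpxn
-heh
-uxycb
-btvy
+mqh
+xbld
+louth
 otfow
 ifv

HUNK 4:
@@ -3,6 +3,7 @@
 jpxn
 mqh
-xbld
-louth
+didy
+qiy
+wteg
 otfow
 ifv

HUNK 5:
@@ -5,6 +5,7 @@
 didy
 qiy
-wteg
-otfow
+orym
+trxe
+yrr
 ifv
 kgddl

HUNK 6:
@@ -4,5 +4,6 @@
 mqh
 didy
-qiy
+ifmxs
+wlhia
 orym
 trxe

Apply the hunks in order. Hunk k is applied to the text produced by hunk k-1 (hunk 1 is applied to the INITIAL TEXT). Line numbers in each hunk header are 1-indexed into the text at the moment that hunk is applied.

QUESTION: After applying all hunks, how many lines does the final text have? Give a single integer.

Hunk 1: at line 5 remove [vyg,cjl,akkam] add [fpe,otfow] -> 11 lines: shza utcl jpxn heh lorq fpe otfow ifv kgddl xgx acb
Hunk 2: at line 4 remove [lorq,fpe] add [uxycb,btvy] -> 11 lines: shza utcl jpxn heh uxycb btvy otfow ifv kgddl xgx acb
Hunk 3: at line 2 remove [heh,uxycb,btvy] add [mqh,xbld,louth] -> 11 lines: shza utcl jpxn mqh xbld louth otfow ifv kgddl xgx acb
Hunk 4: at line 3 remove [xbld,louth] add [didy,qiy,wteg] -> 12 lines: shza utcl jpxn mqh didy qiy wteg otfow ifv kgddl xgx acb
Hunk 5: at line 5 remove [wteg,otfow] add [orym,trxe,yrr] -> 13 lines: shza utcl jpxn mqh didy qiy orym trxe yrr ifv kgddl xgx acb
Hunk 6: at line 4 remove [qiy] add [ifmxs,wlhia] -> 14 lines: shza utcl jpxn mqh didy ifmxs wlhia orym trxe yrr ifv kgddl xgx acb
Final line count: 14

Answer: 14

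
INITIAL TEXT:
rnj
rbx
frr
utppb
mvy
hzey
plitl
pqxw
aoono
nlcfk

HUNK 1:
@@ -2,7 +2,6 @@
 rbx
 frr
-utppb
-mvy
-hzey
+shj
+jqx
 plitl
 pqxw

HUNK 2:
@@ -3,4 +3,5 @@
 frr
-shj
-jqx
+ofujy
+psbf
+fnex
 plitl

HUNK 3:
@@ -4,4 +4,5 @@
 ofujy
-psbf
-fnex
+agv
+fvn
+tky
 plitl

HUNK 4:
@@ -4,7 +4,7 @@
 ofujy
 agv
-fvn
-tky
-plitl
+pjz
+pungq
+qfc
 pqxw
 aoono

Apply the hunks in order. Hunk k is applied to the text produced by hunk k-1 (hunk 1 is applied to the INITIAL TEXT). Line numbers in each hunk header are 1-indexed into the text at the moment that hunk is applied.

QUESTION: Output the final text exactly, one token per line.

Answer: rnj
rbx
frr
ofujy
agv
pjz
pungq
qfc
pqxw
aoono
nlcfk

Derivation:
Hunk 1: at line 2 remove [utppb,mvy,hzey] add [shj,jqx] -> 9 lines: rnj rbx frr shj jqx plitl pqxw aoono nlcfk
Hunk 2: at line 3 remove [shj,jqx] add [ofujy,psbf,fnex] -> 10 lines: rnj rbx frr ofujy psbf fnex plitl pqxw aoono nlcfk
Hunk 3: at line 4 remove [psbf,fnex] add [agv,fvn,tky] -> 11 lines: rnj rbx frr ofujy agv fvn tky plitl pqxw aoono nlcfk
Hunk 4: at line 4 remove [fvn,tky,plitl] add [pjz,pungq,qfc] -> 11 lines: rnj rbx frr ofujy agv pjz pungq qfc pqxw aoono nlcfk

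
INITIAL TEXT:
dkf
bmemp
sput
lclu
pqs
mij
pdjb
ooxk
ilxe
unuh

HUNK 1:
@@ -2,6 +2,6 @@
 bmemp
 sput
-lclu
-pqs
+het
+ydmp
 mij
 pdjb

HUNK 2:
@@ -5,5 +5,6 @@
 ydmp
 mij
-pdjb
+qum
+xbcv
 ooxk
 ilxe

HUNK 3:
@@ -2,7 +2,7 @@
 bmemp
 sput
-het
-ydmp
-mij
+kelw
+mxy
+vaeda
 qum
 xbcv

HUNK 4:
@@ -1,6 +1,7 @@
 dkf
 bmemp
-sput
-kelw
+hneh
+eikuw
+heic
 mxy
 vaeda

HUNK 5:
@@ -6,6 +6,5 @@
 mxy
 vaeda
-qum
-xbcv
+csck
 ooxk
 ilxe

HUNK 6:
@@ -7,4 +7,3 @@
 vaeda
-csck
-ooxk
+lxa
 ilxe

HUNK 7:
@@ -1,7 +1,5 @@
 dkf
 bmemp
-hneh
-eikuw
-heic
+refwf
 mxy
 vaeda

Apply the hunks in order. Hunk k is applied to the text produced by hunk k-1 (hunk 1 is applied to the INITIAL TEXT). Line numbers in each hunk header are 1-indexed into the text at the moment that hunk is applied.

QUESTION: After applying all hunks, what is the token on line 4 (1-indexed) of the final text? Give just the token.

Hunk 1: at line 2 remove [lclu,pqs] add [het,ydmp] -> 10 lines: dkf bmemp sput het ydmp mij pdjb ooxk ilxe unuh
Hunk 2: at line 5 remove [pdjb] add [qum,xbcv] -> 11 lines: dkf bmemp sput het ydmp mij qum xbcv ooxk ilxe unuh
Hunk 3: at line 2 remove [het,ydmp,mij] add [kelw,mxy,vaeda] -> 11 lines: dkf bmemp sput kelw mxy vaeda qum xbcv ooxk ilxe unuh
Hunk 4: at line 1 remove [sput,kelw] add [hneh,eikuw,heic] -> 12 lines: dkf bmemp hneh eikuw heic mxy vaeda qum xbcv ooxk ilxe unuh
Hunk 5: at line 6 remove [qum,xbcv] add [csck] -> 11 lines: dkf bmemp hneh eikuw heic mxy vaeda csck ooxk ilxe unuh
Hunk 6: at line 7 remove [csck,ooxk] add [lxa] -> 10 lines: dkf bmemp hneh eikuw heic mxy vaeda lxa ilxe unuh
Hunk 7: at line 1 remove [hneh,eikuw,heic] add [refwf] -> 8 lines: dkf bmemp refwf mxy vaeda lxa ilxe unuh
Final line 4: mxy

Answer: mxy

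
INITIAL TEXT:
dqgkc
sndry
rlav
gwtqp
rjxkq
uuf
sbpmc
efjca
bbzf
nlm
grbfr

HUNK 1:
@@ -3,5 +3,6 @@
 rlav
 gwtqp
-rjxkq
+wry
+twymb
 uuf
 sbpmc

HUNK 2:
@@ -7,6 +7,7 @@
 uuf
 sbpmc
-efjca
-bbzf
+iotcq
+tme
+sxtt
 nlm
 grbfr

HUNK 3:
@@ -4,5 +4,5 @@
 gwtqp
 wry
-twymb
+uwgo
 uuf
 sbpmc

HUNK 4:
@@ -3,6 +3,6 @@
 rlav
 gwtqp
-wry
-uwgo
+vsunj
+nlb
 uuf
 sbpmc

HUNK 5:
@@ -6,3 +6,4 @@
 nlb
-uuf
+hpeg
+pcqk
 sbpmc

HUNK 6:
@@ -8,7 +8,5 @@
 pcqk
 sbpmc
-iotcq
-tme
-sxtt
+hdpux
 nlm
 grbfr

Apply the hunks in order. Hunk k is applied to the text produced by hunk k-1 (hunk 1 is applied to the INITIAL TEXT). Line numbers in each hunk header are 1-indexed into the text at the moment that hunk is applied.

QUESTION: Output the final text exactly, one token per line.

Hunk 1: at line 3 remove [rjxkq] add [wry,twymb] -> 12 lines: dqgkc sndry rlav gwtqp wry twymb uuf sbpmc efjca bbzf nlm grbfr
Hunk 2: at line 7 remove [efjca,bbzf] add [iotcq,tme,sxtt] -> 13 lines: dqgkc sndry rlav gwtqp wry twymb uuf sbpmc iotcq tme sxtt nlm grbfr
Hunk 3: at line 4 remove [twymb] add [uwgo] -> 13 lines: dqgkc sndry rlav gwtqp wry uwgo uuf sbpmc iotcq tme sxtt nlm grbfr
Hunk 4: at line 3 remove [wry,uwgo] add [vsunj,nlb] -> 13 lines: dqgkc sndry rlav gwtqp vsunj nlb uuf sbpmc iotcq tme sxtt nlm grbfr
Hunk 5: at line 6 remove [uuf] add [hpeg,pcqk] -> 14 lines: dqgkc sndry rlav gwtqp vsunj nlb hpeg pcqk sbpmc iotcq tme sxtt nlm grbfr
Hunk 6: at line 8 remove [iotcq,tme,sxtt] add [hdpux] -> 12 lines: dqgkc sndry rlav gwtqp vsunj nlb hpeg pcqk sbpmc hdpux nlm grbfr

Answer: dqgkc
sndry
rlav
gwtqp
vsunj
nlb
hpeg
pcqk
sbpmc
hdpux
nlm
grbfr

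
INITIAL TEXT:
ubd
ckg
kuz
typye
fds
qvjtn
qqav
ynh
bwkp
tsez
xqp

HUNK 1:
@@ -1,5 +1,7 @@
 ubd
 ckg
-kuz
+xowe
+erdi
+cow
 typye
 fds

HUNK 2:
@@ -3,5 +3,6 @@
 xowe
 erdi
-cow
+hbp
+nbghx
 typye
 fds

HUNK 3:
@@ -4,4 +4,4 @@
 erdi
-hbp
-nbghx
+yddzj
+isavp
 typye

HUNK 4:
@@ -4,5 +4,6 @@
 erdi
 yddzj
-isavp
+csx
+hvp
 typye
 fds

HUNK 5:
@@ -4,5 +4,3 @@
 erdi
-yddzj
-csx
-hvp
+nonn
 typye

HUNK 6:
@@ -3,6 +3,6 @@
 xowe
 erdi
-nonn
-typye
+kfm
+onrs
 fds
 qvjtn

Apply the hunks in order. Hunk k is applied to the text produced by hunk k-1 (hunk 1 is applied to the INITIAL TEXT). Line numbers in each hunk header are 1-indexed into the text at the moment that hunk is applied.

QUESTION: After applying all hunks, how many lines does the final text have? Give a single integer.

Answer: 13

Derivation:
Hunk 1: at line 1 remove [kuz] add [xowe,erdi,cow] -> 13 lines: ubd ckg xowe erdi cow typye fds qvjtn qqav ynh bwkp tsez xqp
Hunk 2: at line 3 remove [cow] add [hbp,nbghx] -> 14 lines: ubd ckg xowe erdi hbp nbghx typye fds qvjtn qqav ynh bwkp tsez xqp
Hunk 3: at line 4 remove [hbp,nbghx] add [yddzj,isavp] -> 14 lines: ubd ckg xowe erdi yddzj isavp typye fds qvjtn qqav ynh bwkp tsez xqp
Hunk 4: at line 4 remove [isavp] add [csx,hvp] -> 15 lines: ubd ckg xowe erdi yddzj csx hvp typye fds qvjtn qqav ynh bwkp tsez xqp
Hunk 5: at line 4 remove [yddzj,csx,hvp] add [nonn] -> 13 lines: ubd ckg xowe erdi nonn typye fds qvjtn qqav ynh bwkp tsez xqp
Hunk 6: at line 3 remove [nonn,typye] add [kfm,onrs] -> 13 lines: ubd ckg xowe erdi kfm onrs fds qvjtn qqav ynh bwkp tsez xqp
Final line count: 13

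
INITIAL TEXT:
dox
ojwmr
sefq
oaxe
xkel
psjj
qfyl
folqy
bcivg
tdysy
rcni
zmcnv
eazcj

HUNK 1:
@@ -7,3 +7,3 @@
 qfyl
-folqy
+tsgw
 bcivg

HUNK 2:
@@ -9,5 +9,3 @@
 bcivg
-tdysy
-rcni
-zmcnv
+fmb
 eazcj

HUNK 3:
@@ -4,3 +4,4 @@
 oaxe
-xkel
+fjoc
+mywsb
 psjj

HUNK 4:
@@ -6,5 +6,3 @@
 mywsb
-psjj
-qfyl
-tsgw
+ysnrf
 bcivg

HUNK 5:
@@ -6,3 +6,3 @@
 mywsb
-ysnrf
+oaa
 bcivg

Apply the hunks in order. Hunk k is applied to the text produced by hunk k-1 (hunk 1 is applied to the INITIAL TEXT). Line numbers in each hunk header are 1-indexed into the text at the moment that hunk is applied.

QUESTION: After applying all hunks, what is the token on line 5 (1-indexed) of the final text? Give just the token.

Answer: fjoc

Derivation:
Hunk 1: at line 7 remove [folqy] add [tsgw] -> 13 lines: dox ojwmr sefq oaxe xkel psjj qfyl tsgw bcivg tdysy rcni zmcnv eazcj
Hunk 2: at line 9 remove [tdysy,rcni,zmcnv] add [fmb] -> 11 lines: dox ojwmr sefq oaxe xkel psjj qfyl tsgw bcivg fmb eazcj
Hunk 3: at line 4 remove [xkel] add [fjoc,mywsb] -> 12 lines: dox ojwmr sefq oaxe fjoc mywsb psjj qfyl tsgw bcivg fmb eazcj
Hunk 4: at line 6 remove [psjj,qfyl,tsgw] add [ysnrf] -> 10 lines: dox ojwmr sefq oaxe fjoc mywsb ysnrf bcivg fmb eazcj
Hunk 5: at line 6 remove [ysnrf] add [oaa] -> 10 lines: dox ojwmr sefq oaxe fjoc mywsb oaa bcivg fmb eazcj
Final line 5: fjoc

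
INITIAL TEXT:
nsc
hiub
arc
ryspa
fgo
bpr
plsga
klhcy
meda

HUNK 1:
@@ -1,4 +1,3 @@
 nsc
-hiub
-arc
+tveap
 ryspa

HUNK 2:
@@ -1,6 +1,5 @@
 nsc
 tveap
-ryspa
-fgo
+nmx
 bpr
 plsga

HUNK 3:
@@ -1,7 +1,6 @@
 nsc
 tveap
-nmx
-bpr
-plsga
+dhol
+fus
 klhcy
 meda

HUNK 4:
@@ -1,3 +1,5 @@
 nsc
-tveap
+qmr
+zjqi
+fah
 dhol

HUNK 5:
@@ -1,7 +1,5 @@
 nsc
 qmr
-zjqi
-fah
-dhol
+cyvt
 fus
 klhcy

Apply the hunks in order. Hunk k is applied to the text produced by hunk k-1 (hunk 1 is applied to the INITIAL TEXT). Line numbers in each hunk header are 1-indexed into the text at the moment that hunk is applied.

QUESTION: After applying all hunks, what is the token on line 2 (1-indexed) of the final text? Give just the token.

Answer: qmr

Derivation:
Hunk 1: at line 1 remove [hiub,arc] add [tveap] -> 8 lines: nsc tveap ryspa fgo bpr plsga klhcy meda
Hunk 2: at line 1 remove [ryspa,fgo] add [nmx] -> 7 lines: nsc tveap nmx bpr plsga klhcy meda
Hunk 3: at line 1 remove [nmx,bpr,plsga] add [dhol,fus] -> 6 lines: nsc tveap dhol fus klhcy meda
Hunk 4: at line 1 remove [tveap] add [qmr,zjqi,fah] -> 8 lines: nsc qmr zjqi fah dhol fus klhcy meda
Hunk 5: at line 1 remove [zjqi,fah,dhol] add [cyvt] -> 6 lines: nsc qmr cyvt fus klhcy meda
Final line 2: qmr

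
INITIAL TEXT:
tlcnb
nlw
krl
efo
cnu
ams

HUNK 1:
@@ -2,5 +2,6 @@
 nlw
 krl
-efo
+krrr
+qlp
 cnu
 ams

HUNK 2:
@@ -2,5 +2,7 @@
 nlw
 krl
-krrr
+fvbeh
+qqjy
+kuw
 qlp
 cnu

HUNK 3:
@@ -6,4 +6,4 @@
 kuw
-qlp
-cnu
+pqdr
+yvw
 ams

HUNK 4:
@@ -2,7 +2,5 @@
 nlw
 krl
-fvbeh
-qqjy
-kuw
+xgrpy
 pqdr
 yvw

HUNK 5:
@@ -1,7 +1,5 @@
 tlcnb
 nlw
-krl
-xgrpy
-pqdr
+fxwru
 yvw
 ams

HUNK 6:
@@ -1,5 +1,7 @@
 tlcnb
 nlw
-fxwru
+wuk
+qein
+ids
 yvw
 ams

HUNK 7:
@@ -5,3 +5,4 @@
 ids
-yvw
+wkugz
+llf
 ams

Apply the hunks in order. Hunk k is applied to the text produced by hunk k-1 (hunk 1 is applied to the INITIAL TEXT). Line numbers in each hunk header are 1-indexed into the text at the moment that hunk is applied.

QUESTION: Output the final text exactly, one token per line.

Hunk 1: at line 2 remove [efo] add [krrr,qlp] -> 7 lines: tlcnb nlw krl krrr qlp cnu ams
Hunk 2: at line 2 remove [krrr] add [fvbeh,qqjy,kuw] -> 9 lines: tlcnb nlw krl fvbeh qqjy kuw qlp cnu ams
Hunk 3: at line 6 remove [qlp,cnu] add [pqdr,yvw] -> 9 lines: tlcnb nlw krl fvbeh qqjy kuw pqdr yvw ams
Hunk 4: at line 2 remove [fvbeh,qqjy,kuw] add [xgrpy] -> 7 lines: tlcnb nlw krl xgrpy pqdr yvw ams
Hunk 5: at line 1 remove [krl,xgrpy,pqdr] add [fxwru] -> 5 lines: tlcnb nlw fxwru yvw ams
Hunk 6: at line 1 remove [fxwru] add [wuk,qein,ids] -> 7 lines: tlcnb nlw wuk qein ids yvw ams
Hunk 7: at line 5 remove [yvw] add [wkugz,llf] -> 8 lines: tlcnb nlw wuk qein ids wkugz llf ams

Answer: tlcnb
nlw
wuk
qein
ids
wkugz
llf
ams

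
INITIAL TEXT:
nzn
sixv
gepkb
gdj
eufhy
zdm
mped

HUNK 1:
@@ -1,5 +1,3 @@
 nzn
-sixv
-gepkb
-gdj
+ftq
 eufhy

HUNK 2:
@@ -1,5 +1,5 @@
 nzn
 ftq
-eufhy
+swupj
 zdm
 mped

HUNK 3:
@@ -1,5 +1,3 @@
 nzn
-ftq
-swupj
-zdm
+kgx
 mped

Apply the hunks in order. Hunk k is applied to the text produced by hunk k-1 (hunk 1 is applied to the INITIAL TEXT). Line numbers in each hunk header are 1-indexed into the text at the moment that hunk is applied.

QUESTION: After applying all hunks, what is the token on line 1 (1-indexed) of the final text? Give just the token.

Hunk 1: at line 1 remove [sixv,gepkb,gdj] add [ftq] -> 5 lines: nzn ftq eufhy zdm mped
Hunk 2: at line 1 remove [eufhy] add [swupj] -> 5 lines: nzn ftq swupj zdm mped
Hunk 3: at line 1 remove [ftq,swupj,zdm] add [kgx] -> 3 lines: nzn kgx mped
Final line 1: nzn

Answer: nzn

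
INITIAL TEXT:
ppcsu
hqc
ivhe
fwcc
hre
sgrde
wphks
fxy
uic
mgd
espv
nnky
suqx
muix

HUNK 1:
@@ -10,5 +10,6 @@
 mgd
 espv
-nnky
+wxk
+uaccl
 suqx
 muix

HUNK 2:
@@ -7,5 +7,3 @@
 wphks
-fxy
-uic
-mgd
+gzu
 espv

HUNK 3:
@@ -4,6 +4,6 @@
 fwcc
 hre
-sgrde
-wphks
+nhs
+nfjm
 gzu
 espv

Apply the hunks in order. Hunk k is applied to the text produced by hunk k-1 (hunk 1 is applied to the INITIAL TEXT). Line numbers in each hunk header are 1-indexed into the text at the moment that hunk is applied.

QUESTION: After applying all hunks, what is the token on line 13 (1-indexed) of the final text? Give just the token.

Hunk 1: at line 10 remove [nnky] add [wxk,uaccl] -> 15 lines: ppcsu hqc ivhe fwcc hre sgrde wphks fxy uic mgd espv wxk uaccl suqx muix
Hunk 2: at line 7 remove [fxy,uic,mgd] add [gzu] -> 13 lines: ppcsu hqc ivhe fwcc hre sgrde wphks gzu espv wxk uaccl suqx muix
Hunk 3: at line 4 remove [sgrde,wphks] add [nhs,nfjm] -> 13 lines: ppcsu hqc ivhe fwcc hre nhs nfjm gzu espv wxk uaccl suqx muix
Final line 13: muix

Answer: muix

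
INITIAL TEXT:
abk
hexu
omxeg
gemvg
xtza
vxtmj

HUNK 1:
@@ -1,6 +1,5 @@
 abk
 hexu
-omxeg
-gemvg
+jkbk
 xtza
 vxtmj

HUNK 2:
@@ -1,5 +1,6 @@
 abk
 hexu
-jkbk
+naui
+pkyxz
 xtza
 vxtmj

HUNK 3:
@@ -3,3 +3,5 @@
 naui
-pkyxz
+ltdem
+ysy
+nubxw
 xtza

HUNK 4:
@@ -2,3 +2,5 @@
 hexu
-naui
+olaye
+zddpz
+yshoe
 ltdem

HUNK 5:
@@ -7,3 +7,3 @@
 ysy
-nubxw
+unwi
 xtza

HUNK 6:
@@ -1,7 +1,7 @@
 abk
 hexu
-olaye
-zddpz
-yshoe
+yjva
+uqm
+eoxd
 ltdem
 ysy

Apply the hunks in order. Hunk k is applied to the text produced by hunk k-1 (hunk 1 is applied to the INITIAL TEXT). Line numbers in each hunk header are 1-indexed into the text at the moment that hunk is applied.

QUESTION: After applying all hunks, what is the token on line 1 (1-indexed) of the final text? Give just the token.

Answer: abk

Derivation:
Hunk 1: at line 1 remove [omxeg,gemvg] add [jkbk] -> 5 lines: abk hexu jkbk xtza vxtmj
Hunk 2: at line 1 remove [jkbk] add [naui,pkyxz] -> 6 lines: abk hexu naui pkyxz xtza vxtmj
Hunk 3: at line 3 remove [pkyxz] add [ltdem,ysy,nubxw] -> 8 lines: abk hexu naui ltdem ysy nubxw xtza vxtmj
Hunk 4: at line 2 remove [naui] add [olaye,zddpz,yshoe] -> 10 lines: abk hexu olaye zddpz yshoe ltdem ysy nubxw xtza vxtmj
Hunk 5: at line 7 remove [nubxw] add [unwi] -> 10 lines: abk hexu olaye zddpz yshoe ltdem ysy unwi xtza vxtmj
Hunk 6: at line 1 remove [olaye,zddpz,yshoe] add [yjva,uqm,eoxd] -> 10 lines: abk hexu yjva uqm eoxd ltdem ysy unwi xtza vxtmj
Final line 1: abk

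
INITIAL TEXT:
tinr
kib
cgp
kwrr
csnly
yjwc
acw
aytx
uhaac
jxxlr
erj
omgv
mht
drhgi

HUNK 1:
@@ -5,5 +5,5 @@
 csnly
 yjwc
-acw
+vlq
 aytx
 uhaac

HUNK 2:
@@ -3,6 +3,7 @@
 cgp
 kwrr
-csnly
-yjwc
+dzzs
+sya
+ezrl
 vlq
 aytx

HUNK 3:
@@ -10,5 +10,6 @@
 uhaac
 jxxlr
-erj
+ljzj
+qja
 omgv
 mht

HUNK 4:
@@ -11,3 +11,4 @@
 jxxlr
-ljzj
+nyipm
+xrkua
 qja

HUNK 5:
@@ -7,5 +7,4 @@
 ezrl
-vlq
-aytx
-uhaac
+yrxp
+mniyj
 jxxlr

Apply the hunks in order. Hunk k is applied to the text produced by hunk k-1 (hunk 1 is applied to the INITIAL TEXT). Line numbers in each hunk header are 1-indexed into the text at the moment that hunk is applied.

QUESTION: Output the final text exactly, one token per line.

Hunk 1: at line 5 remove [acw] add [vlq] -> 14 lines: tinr kib cgp kwrr csnly yjwc vlq aytx uhaac jxxlr erj omgv mht drhgi
Hunk 2: at line 3 remove [csnly,yjwc] add [dzzs,sya,ezrl] -> 15 lines: tinr kib cgp kwrr dzzs sya ezrl vlq aytx uhaac jxxlr erj omgv mht drhgi
Hunk 3: at line 10 remove [erj] add [ljzj,qja] -> 16 lines: tinr kib cgp kwrr dzzs sya ezrl vlq aytx uhaac jxxlr ljzj qja omgv mht drhgi
Hunk 4: at line 11 remove [ljzj] add [nyipm,xrkua] -> 17 lines: tinr kib cgp kwrr dzzs sya ezrl vlq aytx uhaac jxxlr nyipm xrkua qja omgv mht drhgi
Hunk 5: at line 7 remove [vlq,aytx,uhaac] add [yrxp,mniyj] -> 16 lines: tinr kib cgp kwrr dzzs sya ezrl yrxp mniyj jxxlr nyipm xrkua qja omgv mht drhgi

Answer: tinr
kib
cgp
kwrr
dzzs
sya
ezrl
yrxp
mniyj
jxxlr
nyipm
xrkua
qja
omgv
mht
drhgi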